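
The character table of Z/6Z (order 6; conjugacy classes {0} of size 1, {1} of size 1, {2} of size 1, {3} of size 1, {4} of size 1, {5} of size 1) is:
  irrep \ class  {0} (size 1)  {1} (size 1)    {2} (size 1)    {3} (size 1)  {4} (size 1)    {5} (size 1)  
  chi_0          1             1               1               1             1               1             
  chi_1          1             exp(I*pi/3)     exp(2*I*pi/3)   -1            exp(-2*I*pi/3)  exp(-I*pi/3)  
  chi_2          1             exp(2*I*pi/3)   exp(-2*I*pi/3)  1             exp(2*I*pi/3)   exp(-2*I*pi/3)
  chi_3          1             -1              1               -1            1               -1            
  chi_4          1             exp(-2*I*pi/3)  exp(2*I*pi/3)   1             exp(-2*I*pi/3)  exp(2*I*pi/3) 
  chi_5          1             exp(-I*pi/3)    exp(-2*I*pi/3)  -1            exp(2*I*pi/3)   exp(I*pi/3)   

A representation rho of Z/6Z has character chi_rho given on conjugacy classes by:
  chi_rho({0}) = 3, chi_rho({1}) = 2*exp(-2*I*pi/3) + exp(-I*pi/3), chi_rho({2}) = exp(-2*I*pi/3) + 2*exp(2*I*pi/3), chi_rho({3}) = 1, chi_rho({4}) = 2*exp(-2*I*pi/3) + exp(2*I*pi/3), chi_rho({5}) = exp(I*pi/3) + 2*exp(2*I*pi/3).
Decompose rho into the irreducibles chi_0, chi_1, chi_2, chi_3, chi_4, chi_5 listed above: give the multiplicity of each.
Multiplicities: chi_0: 0, chi_1: 0, chi_2: 0, chi_3: 0, chi_4: 2, chi_5: 1.

Proof sketch: Use <chi_rho, chi> = (1/|G|) sum_C |C| * chi_rho(C) * conj(chi(C)) with |G| = 6 for each irreducible chi in the table:
  <chi_rho, chi_0> = (1/6)[1*(3)*conj(1) + 1*(2*exp(-2*I*pi/3) + exp(-I*pi/3))*conj(1) + 1*(exp(-2*I*pi/3) + 2*exp(2*I*pi/3))*conj(1) + 1*(1)*conj(1) + 1*(2*exp(-2*I*pi/3) + exp(2*I*pi/3))*conj(1) + 1*(exp(I*pi/3) + 2*exp(2*I*pi/3))*conj(1)]
      = (1/6)[(3) + (2*exp(-2*I*pi/3) + exp(-I*pi/3)) + (exp(-2*I*pi/3) + 2*exp(2*I*pi/3)) + (1) + (2*exp(-2*I*pi/3) + exp(2*I*pi/3)) + (exp(I*pi/3) + 2*exp(2*I*pi/3))] = 0/6 = 0
  <chi_rho, chi_1> = (1/6)[1*(3)*conj(1) + 1*(2*exp(-2*I*pi/3) + exp(-I*pi/3))*conj(exp(I*pi/3)) + 1*(exp(-2*I*pi/3) + 2*exp(2*I*pi/3))*conj(exp(2*I*pi/3)) + 1*(1)*conj(-1) + 1*(2*exp(-2*I*pi/3) + exp(2*I*pi/3))*conj(exp(-2*I*pi/3)) + 1*(exp(I*pi/3) + 2*exp(2*I*pi/3))*conj(exp(-I*pi/3))]
      = (1/6)[(3) + (-2 + exp(-2*I*pi/3)) + (2 + exp(2*I*pi/3)) + (-1) + (2 + exp(-2*I*pi/3)) + (-2 + exp(2*I*pi/3))] = 0/6 = 0
  <chi_rho, chi_2> = (1/6)[1*(3)*conj(1) + 1*(2*exp(-2*I*pi/3) + exp(-I*pi/3))*conj(exp(2*I*pi/3)) + 1*(exp(-2*I*pi/3) + 2*exp(2*I*pi/3))*conj(exp(-2*I*pi/3)) + 1*(1)*conj(1) + 1*(2*exp(-2*I*pi/3) + exp(2*I*pi/3))*conj(exp(2*I*pi/3)) + 1*(exp(I*pi/3) + 2*exp(2*I*pi/3))*conj(exp(-2*I*pi/3))]
      = (1/6)[(3) + (-1 + 2*exp(2*I*pi/3)) + (1 + 2*exp(-2*I*pi/3)) + (1) + (1 + 2*exp(2*I*pi/3)) + (-1 + 2*exp(-2*I*pi/3))] = 0/6 = 0
  <chi_rho, chi_3> = (1/6)[1*(3)*conj(1) + 1*(2*exp(-2*I*pi/3) + exp(-I*pi/3))*conj(-1) + 1*(exp(-2*I*pi/3) + 2*exp(2*I*pi/3))*conj(1) + 1*(1)*conj(-1) + 1*(2*exp(-2*I*pi/3) + exp(2*I*pi/3))*conj(1) + 1*(exp(I*pi/3) + 2*exp(2*I*pi/3))*conj(-1)]
      = (1/6)[(3) + (-exp(-I*pi/3) - 2*exp(-2*I*pi/3)) + (exp(-2*I*pi/3) + 2*exp(2*I*pi/3)) + (-1) + (2*exp(-2*I*pi/3) + exp(2*I*pi/3)) + (-2*exp(2*I*pi/3) - exp(I*pi/3))] = 0/6 = 0
  <chi_rho, chi_4> = (1/6)[1*(3)*conj(1) + 1*(2*exp(-2*I*pi/3) + exp(-I*pi/3))*conj(exp(-2*I*pi/3)) + 1*(exp(-2*I*pi/3) + 2*exp(2*I*pi/3))*conj(exp(2*I*pi/3)) + 1*(1)*conj(1) + 1*(2*exp(-2*I*pi/3) + exp(2*I*pi/3))*conj(exp(-2*I*pi/3)) + 1*(exp(I*pi/3) + 2*exp(2*I*pi/3))*conj(exp(2*I*pi/3))]
      = (1/6)[(3) + (2 + exp(I*pi/3)) + (2 + exp(2*I*pi/3)) + (1) + (2 + exp(-2*I*pi/3)) + (2 + exp(-I*pi/3))] = 12/6 = 2
  <chi_rho, chi_5> = (1/6)[1*(3)*conj(1) + 1*(2*exp(-2*I*pi/3) + exp(-I*pi/3))*conj(exp(-I*pi/3)) + 1*(exp(-2*I*pi/3) + 2*exp(2*I*pi/3))*conj(exp(-2*I*pi/3)) + 1*(1)*conj(-1) + 1*(2*exp(-2*I*pi/3) + exp(2*I*pi/3))*conj(exp(2*I*pi/3)) + 1*(exp(I*pi/3) + 2*exp(2*I*pi/3))*conj(exp(I*pi/3))]
      = (1/6)[(3) + (1 + 2*exp(-I*pi/3)) + (1 + 2*exp(-2*I*pi/3)) + (-1) + (1 + 2*exp(2*I*pi/3)) + (1 + 2*exp(I*pi/3))] = 6/6 = 1
(Exp terms are combined using exp(i*s)*conj(exp(i*t)) = exp(i*(s-t)), and sums of them are collapsed using the identity that for every m > 1 the m distinct m-th roots of unity sum to 0, e.g. 1 + exp(2*I*pi/3) + exp(-2*I*pi/3) = 0.)
Dimension check: dim(rho) = sum (mult * dim) = 0*1 + 0*1 + 0*1 + 0*1 + 2*1 + 1*1 = 3 = chi_rho(e) = 3.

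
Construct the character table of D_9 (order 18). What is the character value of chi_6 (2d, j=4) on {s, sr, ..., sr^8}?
Conjugacy classes: {e} of size 1, {r^1, r^8} of size 2, {r^2, r^7} of size 2, {r^3, r^6} of size 2, {r^4, r^5} of size 2, {s, sr, ..., sr^8} of size 9.
Character table:
  irrep \ class              {e} (size 1)  {r^1, r^8} (size 2)  {r^2, r^7} (size 2)  {r^3, r^6} (size 2)  {r^4, r^5} (size 2)  {s, sr, ..., sr^8} (size 9)
  chi_1 (triv)               1             1                    1                    1                    1                    1                          
  chi_2 (sign: r->1, s->-1)  1             1                    1                    1                    1                    -1                         
  chi_3 (2d, j=1)            2             2*cos(2*pi/9)        2*cos(4*pi/9)        -1                   -2*cos(pi/9)         0                          
  chi_4 (2d, j=2)            2             2*cos(4*pi/9)        -2*cos(pi/9)         -1                   2*cos(2*pi/9)        0                          
  chi_5 (2d, j=3)            2             -1                   -1                   2                    -1                   0                          
  chi_6 (2d, j=4)            2             -2*cos(pi/9)         2*cos(2*pi/9)        -1                   2*cos(4*pi/9)        0                          

Spot check: chi_6 (2d, j=4) on {s, sr, ..., sr^8} = 0.

Proof sketch: D_9 has order 2*9 = 18 with 6 conjugacy classes, hence 6 irreducibles. Sum of squared dims 1 + 1 + 4 + 4 + 4 + 4 = 18 = |G|. Linear characters come from the abelianisation; the 2-dimensional irreps have character r^k -> 2*cos(2*pi*j*k/9), reflections -> 0.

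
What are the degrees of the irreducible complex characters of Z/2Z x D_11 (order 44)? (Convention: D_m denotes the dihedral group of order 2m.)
Dimensions: 1, 1, 1, 1, 2, 2, 2, 2, 2, 2, 2, 2, 2, 2

Derivation: There are 14 irreducibles (= number of conjugacy classes). Their dimensions d_i satisfy sum d_i^2 = |G| = 44: 1 + 1 + 1 + 1 + 4 + 4 + 4 + 4 + 4 + 4 + 4 + 4 + 4 + 4 = 44. (For the product with Z/2Z: each of the 2 1-dim characters of Z/2Z tensors with each irrep of D_11, giving 2 copies of each D_11-dimension.)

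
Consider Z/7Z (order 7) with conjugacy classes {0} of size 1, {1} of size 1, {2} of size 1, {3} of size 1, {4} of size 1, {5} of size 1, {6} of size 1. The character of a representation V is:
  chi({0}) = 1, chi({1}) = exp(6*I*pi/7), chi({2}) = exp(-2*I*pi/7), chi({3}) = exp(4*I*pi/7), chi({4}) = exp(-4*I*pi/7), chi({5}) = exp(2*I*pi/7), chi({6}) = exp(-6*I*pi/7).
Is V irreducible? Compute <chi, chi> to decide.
Irreducible: <chi, chi> = 1.

Reasoning: <chi, chi> = (1/|G|) sum_C |C| * |chi(C)|^2 = (1/7)[1*|1|^2 + 1*|exp(6*I*pi/7)|^2 + 1*|exp(-2*I*pi/7)|^2 + 1*|exp(4*I*pi/7)|^2 + 1*|exp(-4*I*pi/7)|^2 + 1*|exp(2*I*pi/7)|^2 + 1*|exp(-6*I*pi/7)|^2]
  = (1/7)[(1) + (1) + (1) + (1) + (1) + (1) + (1)] = 7/7 = 1.
(Exp terms are combined using exp(i*s)*conj(exp(i*t)) = exp(i*(s-t)), and sums of them are collapsed using the identity that for every m > 1 the m distinct m-th roots of unity sum to 0, e.g. 1 + exp(2*I*pi/3) + exp(-2*I*pi/3) = 0.)
A character is irreducible iff <chi, chi> = 1, so this representation is irreducible.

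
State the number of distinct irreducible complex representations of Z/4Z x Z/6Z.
24

Explanation: The number of irreducible complex representations of a finite group equals its number of conjugacy classes. Z/4Z x Z/6Z is abelian of order 24, so every element is its own conjugacy class: 24 classes, so Z/4Z x Z/6Z (order 24) has exactly 24 irreducible complex representations.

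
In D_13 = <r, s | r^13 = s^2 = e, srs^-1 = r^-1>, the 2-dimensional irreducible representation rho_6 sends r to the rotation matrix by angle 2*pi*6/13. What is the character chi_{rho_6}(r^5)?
chi_{rho_6}(r^5) = 2*cos(2*pi*6*5/13) = -2*cos(5*pi/13)

Explanation: rho_6(r^5) is rotation by angle 2*pi*6*5/13, whose trace is 2*cos(2*pi*6*5/13) = -2*cos(5*pi/13).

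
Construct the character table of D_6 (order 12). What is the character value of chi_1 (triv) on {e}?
Conjugacy classes: {e} of size 1, {r^3} of size 1, {r^1, r^5} of size 2, {r^2, r^4} of size 2, {s, sr^2, ...} of size 3, {sr, sr^3, ...} of size 3.
Character table:
  irrep \ class              {e} (size 1)  {r^3} (size 1)  {r^1, r^5} (size 2)  {r^2, r^4} (size 2)  {s, sr^2, ...} (size 3)  {sr, sr^3, ...} (size 3)
  chi_1 (triv)               1             1               1                    1                    1                        1                       
  chi_2 (sign: r->1, s->-1)  1             1               1                    1                    -1                       -1                      
  chi_3 (r->-1, s->1)        1             -1              -1                   1                    1                        -1                      
  chi_4 (r->-1, s->-1)       1             -1              -1                   1                    -1                       1                       
  chi_5 (2d, j=1)            2             -2              1                    -1                   0                        0                       
  chi_6 (2d, j=2)            2             2               -1                   -1                   0                        0                       

Spot check: chi_1 (triv) on {e} = 1.

Derivation: D_6 has order 2*6 = 12 with 6 conjugacy classes, hence 6 irreducibles. Sum of squared dims 1 + 1 + 1 + 1 + 4 + 4 = 12 = |G|. Linear characters come from the abelianisation; the 2-dimensional irreps have character r^k -> 2*cos(2*pi*j*k/6), reflections -> 0.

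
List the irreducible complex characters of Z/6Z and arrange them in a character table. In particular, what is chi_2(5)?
Character table of Z/6Z (irreps indexed chi_0,...,chi_5 with chi_k(m) = zeta_6^(k*m), zeta_6 = exp(2*pi*i/6)):
  irrep \ class  {0} (size 1)  {1} (size 1)    {2} (size 1)    {3} (size 1)  {4} (size 1)    {5} (size 1)  
  chi_0          1             1               1               1             1               1             
  chi_1          1             exp(I*pi/3)     exp(2*I*pi/3)   -1            exp(-2*I*pi/3)  exp(-I*pi/3)  
  chi_2          1             exp(2*I*pi/3)   exp(-2*I*pi/3)  1             exp(2*I*pi/3)   exp(-2*I*pi/3)
  chi_3          1             -1              1               -1            1               -1            
  chi_4          1             exp(-2*I*pi/3)  exp(2*I*pi/3)   1             exp(-2*I*pi/3)  exp(2*I*pi/3) 
  chi_5          1             exp(-I*pi/3)    exp(-2*I*pi/3)  -1            exp(2*I*pi/3)   exp(I*pi/3)   

Spot check: chi_2(5) = zeta_6^(2*5) = zeta_6^10 = exp(-2*I*pi/3).

Proof sketch: Z/6Z is abelian, so all 6 irreducible complex representations are 1-dimensional. They are given by chi_k(m) = zeta_6^(k*m) for k = 0,...,5. Row orthogonality: sum_m chi_k(m) conj(chi_l(m)) = 6 * [k = l].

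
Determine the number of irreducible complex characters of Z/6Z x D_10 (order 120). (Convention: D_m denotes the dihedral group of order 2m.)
48

Details: The number of irreducible complex representations of a finite group equals its number of conjugacy classes. For a direct product, #classes(G x H) = #classes(G) * #classes(H). Z/6Z has 6 classes (abelian), D_10 has 8 classes, so 6 * 8 = 48, so Z/6Z x D_10 (order 120) has exactly 48 irreducible complex representations.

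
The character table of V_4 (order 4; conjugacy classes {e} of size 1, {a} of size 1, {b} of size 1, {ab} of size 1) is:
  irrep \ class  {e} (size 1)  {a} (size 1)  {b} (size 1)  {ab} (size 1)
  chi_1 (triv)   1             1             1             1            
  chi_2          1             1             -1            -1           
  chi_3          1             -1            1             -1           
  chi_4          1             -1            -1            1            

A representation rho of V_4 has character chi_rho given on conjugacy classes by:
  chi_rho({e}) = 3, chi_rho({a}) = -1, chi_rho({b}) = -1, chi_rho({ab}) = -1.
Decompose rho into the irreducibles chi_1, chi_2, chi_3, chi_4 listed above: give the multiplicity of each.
Multiplicities: chi_1: 0, chi_2: 1, chi_3: 1, chi_4: 1.

Explanation: Use <chi_rho, chi> = (1/|G|) sum_C |C| * chi_rho(C) * conj(chi(C)) with |G| = 4 for each irreducible chi in the table:
  <chi_rho, chi_1> = (1/4)[1*(3)*conj(1) + 1*(-1)*conj(1) + 1*(-1)*conj(1) + 1*(-1)*conj(1)]
      = (1/4)[(3) + (-1) + (-1) + (-1)] = 0/4 = 0
  <chi_rho, chi_2> = (1/4)[1*(3)*conj(1) + 1*(-1)*conj(1) + 1*(-1)*conj(-1) + 1*(-1)*conj(-1)]
      = (1/4)[(3) + (-1) + (1) + (1)] = 4/4 = 1
  <chi_rho, chi_3> = (1/4)[1*(3)*conj(1) + 1*(-1)*conj(-1) + 1*(-1)*conj(1) + 1*(-1)*conj(-1)]
      = (1/4)[(3) + (1) + (-1) + (1)] = 4/4 = 1
  <chi_rho, chi_4> = (1/4)[1*(3)*conj(1) + 1*(-1)*conj(-1) + 1*(-1)*conj(-1) + 1*(-1)*conj(1)]
      = (1/4)[(3) + (1) + (1) + (-1)] = 4/4 = 1
Dimension check: dim(rho) = sum (mult * dim) = 0*1 + 1*1 + 1*1 + 1*1 = 3 = chi_rho(e) = 3.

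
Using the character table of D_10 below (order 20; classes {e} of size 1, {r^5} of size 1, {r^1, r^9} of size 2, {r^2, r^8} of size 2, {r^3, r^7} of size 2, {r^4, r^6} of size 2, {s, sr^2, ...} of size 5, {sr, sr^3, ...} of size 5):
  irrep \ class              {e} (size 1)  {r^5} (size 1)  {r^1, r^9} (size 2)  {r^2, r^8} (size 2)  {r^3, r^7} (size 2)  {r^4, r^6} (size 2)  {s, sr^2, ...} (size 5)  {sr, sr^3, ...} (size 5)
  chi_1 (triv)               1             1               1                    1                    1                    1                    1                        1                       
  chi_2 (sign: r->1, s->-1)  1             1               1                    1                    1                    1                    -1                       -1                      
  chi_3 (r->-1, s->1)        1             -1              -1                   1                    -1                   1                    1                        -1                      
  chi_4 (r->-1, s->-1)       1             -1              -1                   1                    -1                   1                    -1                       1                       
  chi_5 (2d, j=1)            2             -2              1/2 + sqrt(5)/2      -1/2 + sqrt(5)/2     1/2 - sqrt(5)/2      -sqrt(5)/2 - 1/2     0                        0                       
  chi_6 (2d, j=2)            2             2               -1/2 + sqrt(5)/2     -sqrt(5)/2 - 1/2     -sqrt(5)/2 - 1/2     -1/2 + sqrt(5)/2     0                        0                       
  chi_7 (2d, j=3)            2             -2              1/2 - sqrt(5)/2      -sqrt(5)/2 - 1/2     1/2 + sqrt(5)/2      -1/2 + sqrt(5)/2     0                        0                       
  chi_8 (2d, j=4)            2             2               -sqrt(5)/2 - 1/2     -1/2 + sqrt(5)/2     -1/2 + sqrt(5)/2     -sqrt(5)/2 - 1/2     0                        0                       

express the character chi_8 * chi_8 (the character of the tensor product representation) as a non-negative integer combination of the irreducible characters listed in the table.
chi_8 tensor chi_8 = chi_1 + chi_2 + chi_6 (all other irreducibles have multiplicity 0).

Working: The character of a tensor product is the pointwise product (chi_8 * chi_8)(C) = chi_8(C) * chi_8(C):
  {e}: (2)*(2), {r^5}: (2)*(2), {r^1, r^9}: (-sqrt(5)/2 - 1/2)*(-sqrt(5)/2 - 1/2), {r^2, r^8}: (-1/2 + sqrt(5)/2)*(-1/2 + sqrt(5)/2), {r^3, r^7}: (-1/2 + sqrt(5)/2)*(-1/2 + sqrt(5)/2), {r^4, r^6}: (-sqrt(5)/2 - 1/2)*(-sqrt(5)/2 - 1/2), {s, sr^2, ...}: (0)*(0), {sr, sr^3, ...}: (0)*(0)
so (chi_8 * chi_8) takes values
  {e} -> 4, {r^5} -> 4, {r^1, r^9} -> sqrt(5)/2 + 3/2, {r^2, r^8} -> 3/2 - sqrt(5)/2, {r^3, r^7} -> 3/2 - sqrt(5)/2, {r^4, r^6} -> sqrt(5)/2 + 3/2, {s, sr^2, ...} -> 0, {sr, sr^3, ...} -> 0.
Now take the inner product of this character with each irreducible chi from the table, <chi_8*chi_8, chi> = (1/20) sum_C |C| (chi_8*chi_8)(C) conj(chi(C)):
  <chi_8*chi_8, chi_1> = (1/20)[1*(4)*conj(1) + 1*(4)*conj(1) + 2*(sqrt(5)/2 + 3/2)*conj(1) + 2*(3/2 - sqrt(5)/2)*conj(1) + 2*(3/2 - sqrt(5)/2)*conj(1) + 2*(sqrt(5)/2 + 3/2)*conj(1) + 5*(0)*conj(1) + 5*(0)*conj(1)]
      = (1/20)[(4) + (4) + (sqrt(5) + 3) + (3 - sqrt(5)) + (3 - sqrt(5)) + (sqrt(5) + 3) + (0) + (0)] = 20/20 = 1
  <chi_8*chi_8, chi_2> = (1/20)[1*(4)*conj(1) + 1*(4)*conj(1) + 2*(sqrt(5)/2 + 3/2)*conj(1) + 2*(3/2 - sqrt(5)/2)*conj(1) + 2*(3/2 - sqrt(5)/2)*conj(1) + 2*(sqrt(5)/2 + 3/2)*conj(1) + 5*(0)*conj(-1) + 5*(0)*conj(-1)]
      = (1/20)[(4) + (4) + (sqrt(5) + 3) + (3 - sqrt(5)) + (3 - sqrt(5)) + (sqrt(5) + 3) + (0) + (0)] = 20/20 = 1
  <chi_8*chi_8, chi_3> = (1/20)[1*(4)*conj(1) + 1*(4)*conj(-1) + 2*(sqrt(5)/2 + 3/2)*conj(-1) + 2*(3/2 - sqrt(5)/2)*conj(1) + 2*(3/2 - sqrt(5)/2)*conj(-1) + 2*(sqrt(5)/2 + 3/2)*conj(1) + 5*(0)*conj(1) + 5*(0)*conj(-1)]
      = (1/20)[(4) + (-4) + (-3 - sqrt(5)) + (3 - sqrt(5)) + (-3 + sqrt(5)) + (sqrt(5) + 3) + (0) + (0)] = 0/20 = 0
  <chi_8*chi_8, chi_4> = (1/20)[1*(4)*conj(1) + 1*(4)*conj(-1) + 2*(sqrt(5)/2 + 3/2)*conj(-1) + 2*(3/2 - sqrt(5)/2)*conj(1) + 2*(3/2 - sqrt(5)/2)*conj(-1) + 2*(sqrt(5)/2 + 3/2)*conj(1) + 5*(0)*conj(-1) + 5*(0)*conj(1)]
      = (1/20)[(4) + (-4) + (-3 - sqrt(5)) + (3 - sqrt(5)) + (-3 + sqrt(5)) + (sqrt(5) + 3) + (0) + (0)] = 0/20 = 0
  <chi_8*chi_8, chi_5> = (1/20)[1*(4)*conj(2) + 1*(4)*conj(-2) + 2*(sqrt(5)/2 + 3/2)*conj(1/2 + sqrt(5)/2) + 2*(3/2 - sqrt(5)/2)*conj(-1/2 + sqrt(5)/2) + 2*(3/2 - sqrt(5)/2)*conj(1/2 - sqrt(5)/2) + 2*(sqrt(5)/2 + 3/2)*conj(-sqrt(5)/2 - 1/2) + 5*(0)*conj(0) + 5*(0)*conj(0)]
      = (1/20)[(8) + (-8) + (4 + 2*sqrt(5)) + (-4 + 2*sqrt(5)) + (4 - 2*sqrt(5)) + (-2*sqrt(5) - 4) + (0) + (0)] = 0/20 = 0
  <chi_8*chi_8, chi_6> = (1/20)[1*(4)*conj(2) + 1*(4)*conj(2) + 2*(sqrt(5)/2 + 3/2)*conj(-1/2 + sqrt(5)/2) + 2*(3/2 - sqrt(5)/2)*conj(-sqrt(5)/2 - 1/2) + 2*(3/2 - sqrt(5)/2)*conj(-sqrt(5)/2 - 1/2) + 2*(sqrt(5)/2 + 3/2)*conj(-1/2 + sqrt(5)/2) + 5*(0)*conj(0) + 5*(0)*conj(0)]
      = (1/20)[(8) + (8) + (1 + sqrt(5)) + (1 - sqrt(5)) + (1 - sqrt(5)) + (1 + sqrt(5)) + (0) + (0)] = 20/20 = 1
  <chi_8*chi_8, chi_7> = (1/20)[1*(4)*conj(2) + 1*(4)*conj(-2) + 2*(sqrt(5)/2 + 3/2)*conj(1/2 - sqrt(5)/2) + 2*(3/2 - sqrt(5)/2)*conj(-sqrt(5)/2 - 1/2) + 2*(3/2 - sqrt(5)/2)*conj(1/2 + sqrt(5)/2) + 2*(sqrt(5)/2 + 3/2)*conj(-1/2 + sqrt(5)/2) + 5*(0)*conj(0) + 5*(0)*conj(0)]
      = (1/20)[(8) + (-8) + (-sqrt(5) - 1) + (1 - sqrt(5)) + (-1 + sqrt(5)) + (1 + sqrt(5)) + (0) + (0)] = 0/20 = 0
  <chi_8*chi_8, chi_8> = (1/20)[1*(4)*conj(2) + 1*(4)*conj(2) + 2*(sqrt(5)/2 + 3/2)*conj(-sqrt(5)/2 - 1/2) + 2*(3/2 - sqrt(5)/2)*conj(-1/2 + sqrt(5)/2) + 2*(3/2 - sqrt(5)/2)*conj(-1/2 + sqrt(5)/2) + 2*(sqrt(5)/2 + 3/2)*conj(-sqrt(5)/2 - 1/2) + 5*(0)*conj(0) + 5*(0)*conj(0)]
      = (1/20)[(8) + (8) + (-2*sqrt(5) - 4) + (-4 + 2*sqrt(5)) + (-4 + 2*sqrt(5)) + (-2*sqrt(5) - 4) + (0) + (0)] = 0/20 = 0
Hence the multiplicities are chi_1: 1, chi_2: 1, chi_6: 1. Dimension check: dim(chi_8)*dim(chi_8) = 2*2 = 4 and sum (mult * dim) = 1*1 + 1*1 + 1*2 = 4.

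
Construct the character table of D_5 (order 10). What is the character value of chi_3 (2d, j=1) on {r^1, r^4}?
Conjugacy classes: {e} of size 1, {r^1, r^4} of size 2, {r^2, r^3} of size 2, {s, sr, ..., sr^4} of size 5.
Character table:
  irrep \ class              {e} (size 1)  {r^1, r^4} (size 2)  {r^2, r^3} (size 2)  {s, sr, ..., sr^4} (size 5)
  chi_1 (triv)               1             1                    1                    1                          
  chi_2 (sign: r->1, s->-1)  1             1                    1                    -1                         
  chi_3 (2d, j=1)            2             -1/2 + sqrt(5)/2     -sqrt(5)/2 - 1/2     0                          
  chi_4 (2d, j=2)            2             -sqrt(5)/2 - 1/2     -1/2 + sqrt(5)/2     0                          

Spot check: chi_3 (2d, j=1) on {r^1, r^4} = -1/2 + sqrt(5)/2.

Reasoning: D_5 has order 2*5 = 10 with 4 conjugacy classes, hence 4 irreducibles. Sum of squared dims 1 + 1 + 4 + 4 = 10 = |G|. Linear characters come from the abelianisation; the 2-dimensional irreps have character r^k -> 2*cos(2*pi*j*k/5), reflections -> 0.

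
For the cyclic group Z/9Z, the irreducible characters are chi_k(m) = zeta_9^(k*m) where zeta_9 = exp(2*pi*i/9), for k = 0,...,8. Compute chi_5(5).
chi_5(5) = zeta_9^25 = exp(-4*I*pi/9)

Argument: chi_5(5) = zeta_9^(5*5) = zeta_9^25. Since zeta_9^9 = 1, this equals zeta_9^7 = exp(2*pi*i*7/9) = exp(-4*I*pi/9).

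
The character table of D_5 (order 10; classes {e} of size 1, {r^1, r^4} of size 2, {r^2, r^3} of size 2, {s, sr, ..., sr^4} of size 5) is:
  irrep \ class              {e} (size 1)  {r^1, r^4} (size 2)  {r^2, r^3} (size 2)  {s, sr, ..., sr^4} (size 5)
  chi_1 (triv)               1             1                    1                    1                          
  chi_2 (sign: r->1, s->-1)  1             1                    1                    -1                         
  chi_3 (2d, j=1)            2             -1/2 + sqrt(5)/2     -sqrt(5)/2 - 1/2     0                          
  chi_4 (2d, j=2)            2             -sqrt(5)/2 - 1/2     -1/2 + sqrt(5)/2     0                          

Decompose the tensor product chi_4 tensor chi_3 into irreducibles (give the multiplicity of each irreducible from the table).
chi_4 tensor chi_3 = chi_3 + chi_4 (all other irreducibles have multiplicity 0).

The character of a tensor product is the pointwise product (chi_4 * chi_3)(C) = chi_4(C) * chi_3(C):
  {e}: (2)*(2), {r^1, r^4}: (-sqrt(5)/2 - 1/2)*(-1/2 + sqrt(5)/2), {r^2, r^3}: (-1/2 + sqrt(5)/2)*(-sqrt(5)/2 - 1/2), {s, sr, ..., sr^4}: (0)*(0)
so (chi_4 * chi_3) takes values
  {e} -> 4, {r^1, r^4} -> -1, {r^2, r^3} -> -1, {s, sr, ..., sr^4} -> 0.
Now take the inner product of this character with each irreducible chi from the table, <chi_4*chi_3, chi> = (1/10) sum_C |C| (chi_4*chi_3)(C) conj(chi(C)):
  <chi_4*chi_3, chi_1> = (1/10)[1*(4)*conj(1) + 2*(-1)*conj(1) + 2*(-1)*conj(1) + 5*(0)*conj(1)]
      = (1/10)[(4) + (-2) + (-2) + (0)] = 0/10 = 0
  <chi_4*chi_3, chi_2> = (1/10)[1*(4)*conj(1) + 2*(-1)*conj(1) + 2*(-1)*conj(1) + 5*(0)*conj(-1)]
      = (1/10)[(4) + (-2) + (-2) + (0)] = 0/10 = 0
  <chi_4*chi_3, chi_3> = (1/10)[1*(4)*conj(2) + 2*(-1)*conj(-1/2 + sqrt(5)/2) + 2*(-1)*conj(-sqrt(5)/2 - 1/2) + 5*(0)*conj(0)]
      = (1/10)[(8) + (1 - sqrt(5)) + (1 + sqrt(5)) + (0)] = 10/10 = 1
  <chi_4*chi_3, chi_4> = (1/10)[1*(4)*conj(2) + 2*(-1)*conj(-sqrt(5)/2 - 1/2) + 2*(-1)*conj(-1/2 + sqrt(5)/2) + 5*(0)*conj(0)]
      = (1/10)[(8) + (1 + sqrt(5)) + (1 - sqrt(5)) + (0)] = 10/10 = 1
Hence the multiplicities are chi_3: 1, chi_4: 1. Dimension check: dim(chi_4)*dim(chi_3) = 2*2 = 4 and sum (mult * dim) = 1*2 + 1*2 = 4.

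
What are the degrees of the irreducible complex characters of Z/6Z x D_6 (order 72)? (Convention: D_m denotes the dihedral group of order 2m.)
Dimensions: 1, 1, 1, 1, 1, 1, 1, 1, 1, 1, 1, 1, 1, 1, 1, 1, 1, 1, 1, 1, 1, 1, 1, 1, 2, 2, 2, 2, 2, 2, 2, 2, 2, 2, 2, 2

Working: There are 36 irreducibles (= number of conjugacy classes). Their dimensions d_i satisfy sum d_i^2 = |G| = 72: 1 + 1 + 1 + 1 + 1 + 1 + 1 + 1 + 1 + 1 + 1 + 1 + 1 + 1 + 1 + 1 + 1 + 1 + 1 + 1 + 1 + 1 + 1 + 1 + 4 + 4 + 4 + 4 + 4 + 4 + 4 + 4 + 4 + 4 + 4 + 4 = 72. (For the product with Z/6Z: each of the 6 1-dim characters of Z/6Z tensors with each irrep of D_6, giving 6 copies of each D_6-dimension.)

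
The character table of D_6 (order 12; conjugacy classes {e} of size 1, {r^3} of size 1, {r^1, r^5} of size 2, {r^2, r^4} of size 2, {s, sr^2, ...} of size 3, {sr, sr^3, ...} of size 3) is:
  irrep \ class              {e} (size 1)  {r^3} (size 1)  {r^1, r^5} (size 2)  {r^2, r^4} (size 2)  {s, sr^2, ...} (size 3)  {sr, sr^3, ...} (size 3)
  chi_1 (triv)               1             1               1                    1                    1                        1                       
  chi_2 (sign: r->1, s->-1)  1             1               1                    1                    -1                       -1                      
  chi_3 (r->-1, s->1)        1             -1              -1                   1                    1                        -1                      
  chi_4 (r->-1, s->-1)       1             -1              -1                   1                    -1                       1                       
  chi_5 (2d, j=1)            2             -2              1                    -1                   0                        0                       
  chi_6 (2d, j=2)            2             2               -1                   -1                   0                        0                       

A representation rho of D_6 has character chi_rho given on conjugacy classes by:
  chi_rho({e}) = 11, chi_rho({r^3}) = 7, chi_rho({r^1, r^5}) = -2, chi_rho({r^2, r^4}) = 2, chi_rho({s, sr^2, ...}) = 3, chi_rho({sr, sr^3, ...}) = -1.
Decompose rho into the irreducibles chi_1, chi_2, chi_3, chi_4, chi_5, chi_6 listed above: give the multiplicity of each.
Multiplicities: chi_1: 2, chi_2: 1, chi_3: 2, chi_4: 0, chi_5: 0, chi_6: 3.

Working: Use <chi_rho, chi> = (1/|G|) sum_C |C| * chi_rho(C) * conj(chi(C)) with |G| = 12 for each irreducible chi in the table:
  <chi_rho, chi_1> = (1/12)[1*(11)*conj(1) + 1*(7)*conj(1) + 2*(-2)*conj(1) + 2*(2)*conj(1) + 3*(3)*conj(1) + 3*(-1)*conj(1)]
      = (1/12)[(11) + (7) + (-4) + (4) + (9) + (-3)] = 24/12 = 2
  <chi_rho, chi_2> = (1/12)[1*(11)*conj(1) + 1*(7)*conj(1) + 2*(-2)*conj(1) + 2*(2)*conj(1) + 3*(3)*conj(-1) + 3*(-1)*conj(-1)]
      = (1/12)[(11) + (7) + (-4) + (4) + (-9) + (3)] = 12/12 = 1
  <chi_rho, chi_3> = (1/12)[1*(11)*conj(1) + 1*(7)*conj(-1) + 2*(-2)*conj(-1) + 2*(2)*conj(1) + 3*(3)*conj(1) + 3*(-1)*conj(-1)]
      = (1/12)[(11) + (-7) + (4) + (4) + (9) + (3)] = 24/12 = 2
  <chi_rho, chi_4> = (1/12)[1*(11)*conj(1) + 1*(7)*conj(-1) + 2*(-2)*conj(-1) + 2*(2)*conj(1) + 3*(3)*conj(-1) + 3*(-1)*conj(1)]
      = (1/12)[(11) + (-7) + (4) + (4) + (-9) + (-3)] = 0/12 = 0
  <chi_rho, chi_5> = (1/12)[1*(11)*conj(2) + 1*(7)*conj(-2) + 2*(-2)*conj(1) + 2*(2)*conj(-1) + 3*(3)*conj(0) + 3*(-1)*conj(0)]
      = (1/12)[(22) + (-14) + (-4) + (-4) + (0) + (0)] = 0/12 = 0
  <chi_rho, chi_6> = (1/12)[1*(11)*conj(2) + 1*(7)*conj(2) + 2*(-2)*conj(-1) + 2*(2)*conj(-1) + 3*(3)*conj(0) + 3*(-1)*conj(0)]
      = (1/12)[(22) + (14) + (4) + (-4) + (0) + (0)] = 36/12 = 3
Dimension check: dim(rho) = sum (mult * dim) = 2*1 + 1*1 + 2*1 + 0*1 + 0*2 + 3*2 = 11 = chi_rho(e) = 11.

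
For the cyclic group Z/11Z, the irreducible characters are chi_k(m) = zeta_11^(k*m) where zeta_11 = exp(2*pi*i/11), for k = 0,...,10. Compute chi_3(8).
chi_3(8) = zeta_11^24 = exp(4*I*pi/11)

Argument: chi_3(8) = zeta_11^(3*8) = zeta_11^24. Since zeta_11^11 = 1, this equals zeta_11^2 = exp(2*pi*i*2/11) = exp(4*I*pi/11).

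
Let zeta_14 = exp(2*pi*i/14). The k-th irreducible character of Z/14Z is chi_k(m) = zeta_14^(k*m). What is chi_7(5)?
chi_7(5) = zeta_14^35 = -1

Working: chi_7(5) = zeta_14^(7*5) = zeta_14^35. Since zeta_14^14 = 1, this equals zeta_14^7 = exp(2*pi*i*7/14) = -1.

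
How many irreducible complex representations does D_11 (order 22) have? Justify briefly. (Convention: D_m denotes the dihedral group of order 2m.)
7

Argument: The number of irreducible complex representations of a finite group equals its number of conjugacy classes. D_11 has 7 conjugacy classes ((n+3)/2 for n odd), so D_11 (order 22) has exactly 7 irreducible complex representations.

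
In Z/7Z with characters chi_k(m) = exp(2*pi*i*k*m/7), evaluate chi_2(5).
chi_2(5) = zeta_7^10 = exp(6*I*pi/7)

Proof sketch: chi_2(5) = zeta_7^(2*5) = zeta_7^10. Since zeta_7^7 = 1, this equals zeta_7^3 = exp(2*pi*i*3/7) = exp(6*I*pi/7).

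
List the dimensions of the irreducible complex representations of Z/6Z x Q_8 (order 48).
Dimensions: 1, 1, 1, 1, 1, 1, 1, 1, 1, 1, 1, 1, 1, 1, 1, 1, 1, 1, 1, 1, 1, 1, 1, 1, 2, 2, 2, 2, 2, 2

Derivation: There are 30 irreducibles (= number of conjugacy classes). Their dimensions d_i satisfy sum d_i^2 = |G| = 48: 1 + 1 + 1 + 1 + 1 + 1 + 1 + 1 + 1 + 1 + 1 + 1 + 1 + 1 + 1 + 1 + 1 + 1 + 1 + 1 + 1 + 1 + 1 + 1 + 4 + 4 + 4 + 4 + 4 + 4 = 48. (For the product with Z/6Z: each of the 6 1-dim characters of Z/6Z tensors with each irrep of Q_8, giving 6 copies of each Q_8-dimension.)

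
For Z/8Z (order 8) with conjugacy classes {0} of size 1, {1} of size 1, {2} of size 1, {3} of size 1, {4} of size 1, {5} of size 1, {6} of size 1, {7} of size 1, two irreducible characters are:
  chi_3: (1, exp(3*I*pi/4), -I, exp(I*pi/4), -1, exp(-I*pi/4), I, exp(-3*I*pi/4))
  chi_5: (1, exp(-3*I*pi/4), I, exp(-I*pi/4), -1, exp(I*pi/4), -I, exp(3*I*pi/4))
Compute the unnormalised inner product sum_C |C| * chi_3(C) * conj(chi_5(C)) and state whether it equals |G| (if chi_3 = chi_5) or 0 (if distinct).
Sum = 0; so <chi_3, chi_5> = 0 (distinct irreducibles are orthogonal).

Reasoning: Compute term by term over conjugacy classes (|C| * chi_3(C) * conj(chi_5(C))):
  1*(1)*conj(1) + 1*(exp(3*I*pi/4))*conj(exp(-3*I*pi/4)) + 1*(-I)*conj(I) + 1*(exp(I*pi/4))*conj(exp(-I*pi/4)) + 1*(-1)*conj(-1) + 1*(exp(-I*pi/4))*conj(exp(I*pi/4)) + 1*(I)*conj(-I) + 1*(exp(-3*I*pi/4))*conj(exp(3*I*pi/4))
  = (1) + (-I) + (-1) + (I) + (1) + (-I) + (-1) + (I)
  = 0.
(Exp terms are combined using exp(i*s)*conj(exp(i*t)) = exp(i*(s-t)), and sums of them are collapsed using the identity that for every m > 1 the m distinct m-th roots of unity sum to 0, e.g. 1 + exp(2*I*pi/3) + exp(-2*I*pi/3) = 0.)
Dividing by |G| = 8 gives 0/8 = 0, matching the row-orthogonality relation <chi_3, chi_5> = [chi_3 = chi_5].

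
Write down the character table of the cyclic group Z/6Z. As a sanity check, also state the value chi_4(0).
Character table of Z/6Z (irreps indexed chi_0,...,chi_5 with chi_k(m) = zeta_6^(k*m), zeta_6 = exp(2*pi*i/6)):
  irrep \ class  {0} (size 1)  {1} (size 1)    {2} (size 1)    {3} (size 1)  {4} (size 1)    {5} (size 1)  
  chi_0          1             1               1               1             1               1             
  chi_1          1             exp(I*pi/3)     exp(2*I*pi/3)   -1            exp(-2*I*pi/3)  exp(-I*pi/3)  
  chi_2          1             exp(2*I*pi/3)   exp(-2*I*pi/3)  1             exp(2*I*pi/3)   exp(-2*I*pi/3)
  chi_3          1             -1              1               -1            1               -1            
  chi_4          1             exp(-2*I*pi/3)  exp(2*I*pi/3)   1             exp(-2*I*pi/3)  exp(2*I*pi/3) 
  chi_5          1             exp(-I*pi/3)    exp(-2*I*pi/3)  -1            exp(2*I*pi/3)   exp(I*pi/3)   

Spot check: chi_4(0) = zeta_6^(4*0) = zeta_6^0 = 1.

Details: Z/6Z is abelian, so all 6 irreducible complex representations are 1-dimensional. They are given by chi_k(m) = zeta_6^(k*m) for k = 0,...,5. Row orthogonality: sum_m chi_k(m) conj(chi_l(m)) = 6 * [k = l].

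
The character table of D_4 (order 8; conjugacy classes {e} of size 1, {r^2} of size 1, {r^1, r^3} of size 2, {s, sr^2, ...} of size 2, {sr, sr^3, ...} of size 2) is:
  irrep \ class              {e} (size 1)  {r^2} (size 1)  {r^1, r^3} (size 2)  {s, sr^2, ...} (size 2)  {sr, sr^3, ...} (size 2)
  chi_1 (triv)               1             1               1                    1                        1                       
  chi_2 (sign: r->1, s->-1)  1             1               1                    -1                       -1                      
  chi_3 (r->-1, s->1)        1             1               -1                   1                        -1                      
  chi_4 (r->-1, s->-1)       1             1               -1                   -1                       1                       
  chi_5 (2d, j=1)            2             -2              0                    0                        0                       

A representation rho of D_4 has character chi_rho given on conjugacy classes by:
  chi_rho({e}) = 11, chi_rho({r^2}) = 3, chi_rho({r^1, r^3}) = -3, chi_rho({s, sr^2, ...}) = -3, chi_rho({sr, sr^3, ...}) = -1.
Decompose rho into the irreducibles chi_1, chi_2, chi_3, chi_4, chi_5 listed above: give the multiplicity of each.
Multiplicities: chi_1: 0, chi_2: 2, chi_3: 2, chi_4: 3, chi_5: 2.

Explanation: Use <chi_rho, chi> = (1/|G|) sum_C |C| * chi_rho(C) * conj(chi(C)) with |G| = 8 for each irreducible chi in the table:
  <chi_rho, chi_1> = (1/8)[1*(11)*conj(1) + 1*(3)*conj(1) + 2*(-3)*conj(1) + 2*(-3)*conj(1) + 2*(-1)*conj(1)]
      = (1/8)[(11) + (3) + (-6) + (-6) + (-2)] = 0/8 = 0
  <chi_rho, chi_2> = (1/8)[1*(11)*conj(1) + 1*(3)*conj(1) + 2*(-3)*conj(1) + 2*(-3)*conj(-1) + 2*(-1)*conj(-1)]
      = (1/8)[(11) + (3) + (-6) + (6) + (2)] = 16/8 = 2
  <chi_rho, chi_3> = (1/8)[1*(11)*conj(1) + 1*(3)*conj(1) + 2*(-3)*conj(-1) + 2*(-3)*conj(1) + 2*(-1)*conj(-1)]
      = (1/8)[(11) + (3) + (6) + (-6) + (2)] = 16/8 = 2
  <chi_rho, chi_4> = (1/8)[1*(11)*conj(1) + 1*(3)*conj(1) + 2*(-3)*conj(-1) + 2*(-3)*conj(-1) + 2*(-1)*conj(1)]
      = (1/8)[(11) + (3) + (6) + (6) + (-2)] = 24/8 = 3
  <chi_rho, chi_5> = (1/8)[1*(11)*conj(2) + 1*(3)*conj(-2) + 2*(-3)*conj(0) + 2*(-3)*conj(0) + 2*(-1)*conj(0)]
      = (1/8)[(22) + (-6) + (0) + (0) + (0)] = 16/8 = 2
Dimension check: dim(rho) = sum (mult * dim) = 0*1 + 2*1 + 2*1 + 3*1 + 2*2 = 11 = chi_rho(e) = 11.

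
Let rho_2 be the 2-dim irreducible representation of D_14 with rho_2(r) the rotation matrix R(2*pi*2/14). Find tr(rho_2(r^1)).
chi_{rho_2}(r^1) = 2*cos(2*pi*2*1/14) = 2*cos(2*pi/7)

rho_2(r^1) is rotation by angle 2*pi*2*1/14, whose trace is 2*cos(2*pi*2*1/14) = 2*cos(2*pi/7).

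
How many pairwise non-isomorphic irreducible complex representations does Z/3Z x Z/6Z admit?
18

Why: The number of irreducible complex representations of a finite group equals its number of conjugacy classes. Z/3Z x Z/6Z is abelian of order 18, so every element is its own conjugacy class: 18 classes, so Z/3Z x Z/6Z (order 18) has exactly 18 irreducible complex representations.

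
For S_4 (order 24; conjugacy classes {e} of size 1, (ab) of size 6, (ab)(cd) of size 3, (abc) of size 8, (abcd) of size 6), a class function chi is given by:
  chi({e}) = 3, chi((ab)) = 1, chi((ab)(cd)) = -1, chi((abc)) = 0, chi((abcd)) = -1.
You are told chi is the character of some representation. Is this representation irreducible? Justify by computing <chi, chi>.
Irreducible: <chi, chi> = 1.

Details: <chi, chi> = (1/|G|) sum_C |C| * |chi(C)|^2 = (1/24)[1*|3|^2 + 6*|1|^2 + 3*|-1|^2 + 8*|0|^2 + 6*|-1|^2]
  = (1/24)[(9) + (6) + (3) + (0) + (6)] = 24/24 = 1.
A character is irreducible iff <chi, chi> = 1, so this representation is irreducible.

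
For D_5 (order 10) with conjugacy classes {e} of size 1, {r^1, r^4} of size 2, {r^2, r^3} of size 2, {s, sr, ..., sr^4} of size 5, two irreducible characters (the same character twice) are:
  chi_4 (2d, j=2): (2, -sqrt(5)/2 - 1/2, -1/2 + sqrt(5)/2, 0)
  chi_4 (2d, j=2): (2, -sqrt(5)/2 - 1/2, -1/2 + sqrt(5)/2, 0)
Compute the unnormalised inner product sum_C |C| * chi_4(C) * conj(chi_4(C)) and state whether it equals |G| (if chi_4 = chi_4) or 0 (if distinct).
Sum = 10 = |G| = 10; so <chi_4, chi_4> = 1 (norm-1 confirms irreducibility).

Compute term by term over conjugacy classes (|C| * chi_4(C) * conj(chi_4(C))):
  1*(2)*conj(2) + 2*(-sqrt(5)/2 - 1/2)*conj(-sqrt(5)/2 - 1/2) + 2*(-1/2 + sqrt(5)/2)*conj(-1/2 + sqrt(5)/2) + 5*(0)*conj(0)
  = (4) + (sqrt(5) + 3) + (3 - sqrt(5)) + (0)
  = 10.
Dividing by |G| = 10 gives 10/10 = 1, matching the row-orthogonality relation <chi_4, chi_4> = [chi_4 = chi_4].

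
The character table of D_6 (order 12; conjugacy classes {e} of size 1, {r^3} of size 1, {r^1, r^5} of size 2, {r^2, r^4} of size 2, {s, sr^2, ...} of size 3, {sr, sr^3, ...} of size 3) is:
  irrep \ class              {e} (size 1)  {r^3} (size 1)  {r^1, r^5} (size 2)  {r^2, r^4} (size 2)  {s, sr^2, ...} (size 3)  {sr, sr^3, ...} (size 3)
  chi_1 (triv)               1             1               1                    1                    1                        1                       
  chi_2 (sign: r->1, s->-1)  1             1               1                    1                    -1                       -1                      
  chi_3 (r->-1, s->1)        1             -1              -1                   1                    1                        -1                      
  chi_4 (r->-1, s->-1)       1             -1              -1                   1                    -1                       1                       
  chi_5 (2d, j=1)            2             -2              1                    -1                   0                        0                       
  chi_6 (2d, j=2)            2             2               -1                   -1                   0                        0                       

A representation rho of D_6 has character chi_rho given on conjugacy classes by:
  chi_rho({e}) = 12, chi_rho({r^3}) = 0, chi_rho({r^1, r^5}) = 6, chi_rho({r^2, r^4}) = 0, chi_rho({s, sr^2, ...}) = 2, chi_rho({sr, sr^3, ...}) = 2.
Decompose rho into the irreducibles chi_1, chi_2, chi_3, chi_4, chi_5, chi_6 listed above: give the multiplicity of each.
Multiplicities: chi_1: 3, chi_2: 1, chi_3: 0, chi_4: 0, chi_5: 3, chi_6: 1.

Working: Use <chi_rho, chi> = (1/|G|) sum_C |C| * chi_rho(C) * conj(chi(C)) with |G| = 12 for each irreducible chi in the table:
  <chi_rho, chi_1> = (1/12)[1*(12)*conj(1) + 1*(0)*conj(1) + 2*(6)*conj(1) + 2*(0)*conj(1) + 3*(2)*conj(1) + 3*(2)*conj(1)]
      = (1/12)[(12) + (0) + (12) + (0) + (6) + (6)] = 36/12 = 3
  <chi_rho, chi_2> = (1/12)[1*(12)*conj(1) + 1*(0)*conj(1) + 2*(6)*conj(1) + 2*(0)*conj(1) + 3*(2)*conj(-1) + 3*(2)*conj(-1)]
      = (1/12)[(12) + (0) + (12) + (0) + (-6) + (-6)] = 12/12 = 1
  <chi_rho, chi_3> = (1/12)[1*(12)*conj(1) + 1*(0)*conj(-1) + 2*(6)*conj(-1) + 2*(0)*conj(1) + 3*(2)*conj(1) + 3*(2)*conj(-1)]
      = (1/12)[(12) + (0) + (-12) + (0) + (6) + (-6)] = 0/12 = 0
  <chi_rho, chi_4> = (1/12)[1*(12)*conj(1) + 1*(0)*conj(-1) + 2*(6)*conj(-1) + 2*(0)*conj(1) + 3*(2)*conj(-1) + 3*(2)*conj(1)]
      = (1/12)[(12) + (0) + (-12) + (0) + (-6) + (6)] = 0/12 = 0
  <chi_rho, chi_5> = (1/12)[1*(12)*conj(2) + 1*(0)*conj(-2) + 2*(6)*conj(1) + 2*(0)*conj(-1) + 3*(2)*conj(0) + 3*(2)*conj(0)]
      = (1/12)[(24) + (0) + (12) + (0) + (0) + (0)] = 36/12 = 3
  <chi_rho, chi_6> = (1/12)[1*(12)*conj(2) + 1*(0)*conj(2) + 2*(6)*conj(-1) + 2*(0)*conj(-1) + 3*(2)*conj(0) + 3*(2)*conj(0)]
      = (1/12)[(24) + (0) + (-12) + (0) + (0) + (0)] = 12/12 = 1
Dimension check: dim(rho) = sum (mult * dim) = 3*1 + 1*1 + 0*1 + 0*1 + 3*2 + 1*2 = 12 = chi_rho(e) = 12.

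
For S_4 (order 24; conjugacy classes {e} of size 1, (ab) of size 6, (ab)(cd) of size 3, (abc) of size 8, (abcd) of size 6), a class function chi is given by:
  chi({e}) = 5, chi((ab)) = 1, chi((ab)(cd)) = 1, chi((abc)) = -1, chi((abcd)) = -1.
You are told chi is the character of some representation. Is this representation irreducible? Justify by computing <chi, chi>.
Not irreducible (reducible): <chi, chi> = 2 > 1.

Why: <chi, chi> = (1/|G|) sum_C |C| * |chi(C)|^2 = (1/24)[1*|5|^2 + 6*|1|^2 + 3*|1|^2 + 8*|-1|^2 + 6*|-1|^2]
  = (1/24)[(25) + (6) + (3) + (8) + (6)] = 48/24 = 2.
A character is irreducible iff <chi, chi> = 1, so this representation is reducible.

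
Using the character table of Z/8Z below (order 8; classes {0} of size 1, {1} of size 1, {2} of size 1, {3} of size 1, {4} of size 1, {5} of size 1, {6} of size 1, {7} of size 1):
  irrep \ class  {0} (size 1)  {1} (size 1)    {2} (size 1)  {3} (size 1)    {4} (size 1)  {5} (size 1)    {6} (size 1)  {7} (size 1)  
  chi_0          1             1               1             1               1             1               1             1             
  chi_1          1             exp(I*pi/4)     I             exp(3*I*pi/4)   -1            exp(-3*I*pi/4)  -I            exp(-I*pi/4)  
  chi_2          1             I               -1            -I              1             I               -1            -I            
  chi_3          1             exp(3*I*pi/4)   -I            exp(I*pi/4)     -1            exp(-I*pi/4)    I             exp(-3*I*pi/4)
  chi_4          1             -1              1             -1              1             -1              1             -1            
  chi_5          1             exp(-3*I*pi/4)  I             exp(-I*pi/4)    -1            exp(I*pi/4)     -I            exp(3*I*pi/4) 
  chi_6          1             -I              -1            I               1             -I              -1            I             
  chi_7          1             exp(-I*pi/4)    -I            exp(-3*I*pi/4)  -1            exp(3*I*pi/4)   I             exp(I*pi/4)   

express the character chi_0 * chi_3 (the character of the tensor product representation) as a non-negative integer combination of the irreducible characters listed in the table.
chi_0 tensor chi_3 = chi_3 (all other irreducibles have multiplicity 0).

Details: The character of a tensor product is the pointwise product (chi_0 * chi_3)(C) = chi_0(C) * chi_3(C):
  {0}: (1)*(1), {1}: (1)*(exp(3*I*pi/4)), {2}: (1)*(-I), {3}: (1)*(exp(I*pi/4)), {4}: (1)*(-1), {5}: (1)*(exp(-I*pi/4)), {6}: (1)*(I), {7}: (1)*(exp(-3*I*pi/4))
so (chi_0 * chi_3) takes values
  {0} -> 1, {1} -> exp(3*I*pi/4), {2} -> -I, {3} -> exp(I*pi/4), {4} -> -1, {5} -> exp(-I*pi/4), {6} -> I, {7} -> exp(-3*I*pi/4).
Now take the inner product of this character with each irreducible chi from the table, <chi_0*chi_3, chi> = (1/8) sum_C |C| (chi_0*chi_3)(C) conj(chi(C)):
  <chi_0*chi_3, chi_0> = (1/8)[1*(1)*conj(1) + 1*(exp(3*I*pi/4))*conj(1) + 1*(-I)*conj(1) + 1*(exp(I*pi/4))*conj(1) + 1*(-1)*conj(1) + 1*(exp(-I*pi/4))*conj(1) + 1*(I)*conj(1) + 1*(exp(-3*I*pi/4))*conj(1)]
      = (1/8)[(1) + (exp(3*I*pi/4)) + (-I) + (exp(I*pi/4)) + (-1) + (exp(-I*pi/4)) + (I) + (exp(-3*I*pi/4))] = 0/8 = 0
  <chi_0*chi_3, chi_1> = (1/8)[1*(1)*conj(1) + 1*(exp(3*I*pi/4))*conj(exp(I*pi/4)) + 1*(-I)*conj(I) + 1*(exp(I*pi/4))*conj(exp(3*I*pi/4)) + 1*(-1)*conj(-1) + 1*(exp(-I*pi/4))*conj(exp(-3*I*pi/4)) + 1*(I)*conj(-I) + 1*(exp(-3*I*pi/4))*conj(exp(-I*pi/4))]
      = (1/8)[(1) + (I) + (-1) + (-I) + (1) + (I) + (-1) + (-I)] = 0/8 = 0
  <chi_0*chi_3, chi_2> = (1/8)[1*(1)*conj(1) + 1*(exp(3*I*pi/4))*conj(I) + 1*(-I)*conj(-1) + 1*(exp(I*pi/4))*conj(-I) + 1*(-1)*conj(1) + 1*(exp(-I*pi/4))*conj(I) + 1*(I)*conj(-1) + 1*(exp(-3*I*pi/4))*conj(-I)]
      = (1/8)[(1) + (-exp(-3*I*pi/4)) + (I) + (exp(3*I*pi/4)) + (-1) + (-exp(I*pi/4)) + (-I) + (exp(-I*pi/4))] = 0/8 = 0
  <chi_0*chi_3, chi_3> = (1/8)[1*(1)*conj(1) + 1*(exp(3*I*pi/4))*conj(exp(3*I*pi/4)) + 1*(-I)*conj(-I) + 1*(exp(I*pi/4))*conj(exp(I*pi/4)) + 1*(-1)*conj(-1) + 1*(exp(-I*pi/4))*conj(exp(-I*pi/4)) + 1*(I)*conj(I) + 1*(exp(-3*I*pi/4))*conj(exp(-3*I*pi/4))]
      = (1/8)[(1) + (1) + (1) + (1) + (1) + (1) + (1) + (1)] = 8/8 = 1
  <chi_0*chi_3, chi_4> = (1/8)[1*(1)*conj(1) + 1*(exp(3*I*pi/4))*conj(-1) + 1*(-I)*conj(1) + 1*(exp(I*pi/4))*conj(-1) + 1*(-1)*conj(1) + 1*(exp(-I*pi/4))*conj(-1) + 1*(I)*conj(1) + 1*(exp(-3*I*pi/4))*conj(-1)]
      = (1/8)[(1) + (-exp(3*I*pi/4)) + (-I) + (-exp(I*pi/4)) + (-1) + (-exp(-I*pi/4)) + (I) + (-exp(-3*I*pi/4))] = 0/8 = 0
  <chi_0*chi_3, chi_5> = (1/8)[1*(1)*conj(1) + 1*(exp(3*I*pi/4))*conj(exp(-3*I*pi/4)) + 1*(-I)*conj(I) + 1*(exp(I*pi/4))*conj(exp(-I*pi/4)) + 1*(-1)*conj(-1) + 1*(exp(-I*pi/4))*conj(exp(I*pi/4)) + 1*(I)*conj(-I) + 1*(exp(-3*I*pi/4))*conj(exp(3*I*pi/4))]
      = (1/8)[(1) + (-I) + (-1) + (I) + (1) + (-I) + (-1) + (I)] = 0/8 = 0
  <chi_0*chi_3, chi_6> = (1/8)[1*(1)*conj(1) + 1*(exp(3*I*pi/4))*conj(-I) + 1*(-I)*conj(-1) + 1*(exp(I*pi/4))*conj(I) + 1*(-1)*conj(1) + 1*(exp(-I*pi/4))*conj(-I) + 1*(I)*conj(-1) + 1*(exp(-3*I*pi/4))*conj(I)]
      = (1/8)[(1) + (exp(-3*I*pi/4)) + (I) + (-exp(3*I*pi/4)) + (-1) + (exp(I*pi/4)) + (-I) + (-exp(-I*pi/4))] = 0/8 = 0
  <chi_0*chi_3, chi_7> = (1/8)[1*(1)*conj(1) + 1*(exp(3*I*pi/4))*conj(exp(-I*pi/4)) + 1*(-I)*conj(-I) + 1*(exp(I*pi/4))*conj(exp(-3*I*pi/4)) + 1*(-1)*conj(-1) + 1*(exp(-I*pi/4))*conj(exp(3*I*pi/4)) + 1*(I)*conj(I) + 1*(exp(-3*I*pi/4))*conj(exp(I*pi/4))]
      = (1/8)[(1) + (-1) + (1) + (-1) + (1) + (-1) + (1) + (-1)] = 0/8 = 0
(Exp terms are combined using exp(i*s)*conj(exp(i*t)) = exp(i*(s-t)), and sums of them are collapsed using the identity that for every m > 1 the m distinct m-th roots of unity sum to 0, e.g. 1 + exp(2*I*pi/3) + exp(-2*I*pi/3) = 0.)
Hence the multiplicities are chi_3: 1. Dimension check: dim(chi_0)*dim(chi_3) = 1*1 = 1 and sum (mult * dim) = 1*1 = 1.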